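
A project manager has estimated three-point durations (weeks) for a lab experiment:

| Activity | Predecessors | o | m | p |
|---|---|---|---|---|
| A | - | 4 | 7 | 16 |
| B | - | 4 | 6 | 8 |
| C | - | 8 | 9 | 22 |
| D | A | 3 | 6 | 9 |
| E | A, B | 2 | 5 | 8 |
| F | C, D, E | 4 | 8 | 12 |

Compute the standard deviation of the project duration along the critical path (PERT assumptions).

2.60 weeks

te_A = (4 + 4·7 + 16)/6 = 48/6 = 8; σ²_A = ((16−4)/6)² = 4.000
te_B = (4 + 4·6 + 8)/6 = 36/6 = 6; σ²_B = ((8−4)/6)² = 0.444
te_C = (8 + 4·9 + 22)/6 = 66/6 = 11; σ²_C = ((22−8)/6)² = 5.444
te_D = (3 + 4·6 + 9)/6 = 36/6 = 6; σ²_D = ((9−3)/6)² = 1.000
te_E = (2 + 4·5 + 8)/6 = 30/6 = 5; σ²_E = ((8−2)/6)² = 1.000
te_F = (4 + 4·8 + 12)/6 = 48/6 = 8; σ²_F = ((12−4)/6)² = 1.778

Forward pass:
ES_A = 0; EF_A = 8
ES_B = 0; EF_B = 6
ES_C = 0; EF_C = 11
ES_D = 8; EF_D = 8+6 = 14
ES_E = max(EF_A=8, EF_B=6) = 8; EF_E = 8+5 = 13
ES_F = max(EF_C=11, EF_D=14, EF_E=13) = 14; EF_F = 14+8 = 22
Expected project duration μ = 22 weeks. Critical path: A → D → F.

Variance along critical path = 4.000 + 1.000 + 1.778 = 6.778
σ = √6.778 = 2.603 weeks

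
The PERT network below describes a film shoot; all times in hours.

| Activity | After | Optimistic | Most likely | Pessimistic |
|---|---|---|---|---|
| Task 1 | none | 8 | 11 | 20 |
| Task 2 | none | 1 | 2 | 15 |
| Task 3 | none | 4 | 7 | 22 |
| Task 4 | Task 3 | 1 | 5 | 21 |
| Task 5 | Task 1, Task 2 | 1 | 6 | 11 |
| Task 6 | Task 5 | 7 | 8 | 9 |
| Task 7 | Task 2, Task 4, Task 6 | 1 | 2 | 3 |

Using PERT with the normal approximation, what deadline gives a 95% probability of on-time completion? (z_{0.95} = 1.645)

32.4 hours

te_Task 1 = (8 + 4·11 + 20)/6 = 72/6 = 12; σ²_Task 1 = ((20−8)/6)² = 4.000
te_Task 2 = (1 + 4·2 + 15)/6 = 24/6 = 4; σ²_Task 2 = ((15−1)/6)² = 5.444
te_Task 3 = (4 + 4·7 + 22)/6 = 54/6 = 9; σ²_Task 3 = ((22−4)/6)² = 9.000
te_Task 4 = (1 + 4·5 + 21)/6 = 42/6 = 7; σ²_Task 4 = ((21−1)/6)² = 11.111
te_Task 5 = (1 + 4·6 + 11)/6 = 36/6 = 6; σ²_Task 5 = ((11−1)/6)² = 2.778
te_Task 6 = (7 + 4·8 + 9)/6 = 48/6 = 8; σ²_Task 6 = ((9−7)/6)² = 0.111
te_Task 7 = (1 + 4·2 + 3)/6 = 12/6 = 2; σ²_Task 7 = ((3−1)/6)² = 0.111

Forward pass:
ES_Task 1 = 0; EF_Task 1 = 12
ES_Task 2 = 0; EF_Task 2 = 4
ES_Task 3 = 0; EF_Task 3 = 9
ES_Task 4 = 9; EF_Task 4 = 9+7 = 16
ES_Task 5 = max(EF_Task 1=12, EF_Task 2=4) = 12; EF_Task 5 = 12+6 = 18
ES_Task 6 = 18; EF_Task 6 = 18+8 = 26
ES_Task 7 = max(EF_Task 2=4, EF_Task 4=16, EF_Task 6=26) = 26; EF_Task 7 = 26+2 = 28
Expected project duration μ = 28 hours. Critical path: Task 1 → Task 5 → Task 6 → Task 7.

Variance along critical path = 4.000 + 2.778 + 0.111 + 0.111 = 7.000; σ = 2.646 hours.
D = μ + z·σ = 28 + 1.645·2.646 = 32.4 hours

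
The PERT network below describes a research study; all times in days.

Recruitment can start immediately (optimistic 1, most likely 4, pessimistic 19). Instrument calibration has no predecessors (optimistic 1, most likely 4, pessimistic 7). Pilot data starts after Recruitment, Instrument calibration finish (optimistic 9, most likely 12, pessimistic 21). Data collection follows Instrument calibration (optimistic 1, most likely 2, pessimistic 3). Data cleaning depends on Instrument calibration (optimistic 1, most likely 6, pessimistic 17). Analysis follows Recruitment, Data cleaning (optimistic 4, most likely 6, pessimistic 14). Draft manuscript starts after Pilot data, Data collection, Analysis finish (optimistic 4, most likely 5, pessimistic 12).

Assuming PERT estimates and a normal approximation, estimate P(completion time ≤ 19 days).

te_Recruitment = (1 + 4·4 + 19)/6 = 36/6 = 6; σ²_Recruitment = ((19−1)/6)² = 9.000
te_Instrument calibration = (1 + 4·4 + 7)/6 = 24/6 = 4; σ²_Instrument calibration = ((7−1)/6)² = 1.000
te_Pilot data = (9 + 4·12 + 21)/6 = 78/6 = 13; σ²_Pilot data = ((21−9)/6)² = 4.000
te_Data collection = (1 + 4·2 + 3)/6 = 12/6 = 2; σ²_Data collection = ((3−1)/6)² = 0.111
te_Data cleaning = (1 + 4·6 + 17)/6 = 42/6 = 7; σ²_Data cleaning = ((17−1)/6)² = 7.111
te_Analysis = (4 + 4·6 + 14)/6 = 42/6 = 7; σ²_Analysis = ((14−4)/6)² = 2.778
te_Draft manuscript = (4 + 4·5 + 12)/6 = 36/6 = 6; σ²_Draft manuscript = ((12−4)/6)² = 1.778

Forward pass:
ES_Recruitment = 0; EF_Recruitment = 6
ES_Instrument calibration = 0; EF_Instrument calibration = 4
ES_Pilot data = max(EF_Recruitment=6, EF_Instrument calibration=4) = 6; EF_Pilot data = 6+13 = 19
ES_Data collection = 4; EF_Data collection = 4+2 = 6
ES_Data cleaning = 4; EF_Data cleaning = 4+7 = 11
ES_Analysis = max(EF_Recruitment=6, EF_Data cleaning=11) = 11; EF_Analysis = 11+7 = 18
ES_Draft manuscript = max(EF_Pilot data=19, EF_Data collection=6, EF_Analysis=18) = 19; EF_Draft manuscript = 19+6 = 25
Expected project duration μ = 25 days. Critical path: Recruitment → Pilot data → Draft manuscript.

Variance along critical path = 9.000 + 4.000 + 1.778 = 14.778; σ = √14.778 = 3.844 days.
Z = (19 − 25) / 3.844 = -1.561
P(T ≤ 19) = Φ(-1.561) ≈ 0.059

0.059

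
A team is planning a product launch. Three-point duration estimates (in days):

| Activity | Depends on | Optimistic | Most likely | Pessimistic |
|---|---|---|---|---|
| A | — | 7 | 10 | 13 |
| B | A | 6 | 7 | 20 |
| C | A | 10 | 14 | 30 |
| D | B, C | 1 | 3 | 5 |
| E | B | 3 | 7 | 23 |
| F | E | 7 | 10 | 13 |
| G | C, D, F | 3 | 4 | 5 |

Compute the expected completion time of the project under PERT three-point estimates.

te_A = (7 + 4·10 + 13)/6 = 60/6 = 10
te_B = (6 + 4·7 + 20)/6 = 54/6 = 9
te_C = (10 + 4·14 + 30)/6 = 96/6 = 16
te_D = (1 + 4·3 + 5)/6 = 18/6 = 3
te_E = (3 + 4·7 + 23)/6 = 54/6 = 9
te_F = (7 + 4·10 + 13)/6 = 60/6 = 10
te_G = (3 + 4·4 + 5)/6 = 24/6 = 4

Forward pass:
ES_A = 0; EF_A = 10
ES_B = 10; EF_B = 10+9 = 19
ES_C = 10; EF_C = 10+16 = 26
ES_D = max(EF_B=19, EF_C=26) = 26; EF_D = 26+3 = 29
ES_E = 19; EF_E = 19+9 = 28
ES_F = 28; EF_F = 28+10 = 38
ES_G = max(EF_C=26, EF_D=29, EF_F=38) = 38; EF_G = 38+4 = 42
Expected project duration μ = 42 days. Critical path: A → B → E → F → G.

42 days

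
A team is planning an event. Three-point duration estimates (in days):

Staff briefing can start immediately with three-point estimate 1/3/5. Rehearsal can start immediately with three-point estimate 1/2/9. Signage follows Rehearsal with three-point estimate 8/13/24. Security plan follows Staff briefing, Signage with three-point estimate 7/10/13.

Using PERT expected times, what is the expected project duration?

te_Staff briefing = (1 + 4·3 + 5)/6 = 18/6 = 3
te_Rehearsal = (1 + 4·2 + 9)/6 = 18/6 = 3
te_Signage = (8 + 4·13 + 24)/6 = 84/6 = 14
te_Security plan = (7 + 4·10 + 13)/6 = 60/6 = 10

Forward pass:
ES_Staff briefing = 0; EF_Staff briefing = 3
ES_Rehearsal = 0; EF_Rehearsal = 3
ES_Signage = 3; EF_Signage = 3+14 = 17
ES_Security plan = max(EF_Staff briefing=3, EF_Signage=17) = 17; EF_Security plan = 17+10 = 27
Expected project duration μ = 27 days. Critical path: Rehearsal → Signage → Security plan.

27 days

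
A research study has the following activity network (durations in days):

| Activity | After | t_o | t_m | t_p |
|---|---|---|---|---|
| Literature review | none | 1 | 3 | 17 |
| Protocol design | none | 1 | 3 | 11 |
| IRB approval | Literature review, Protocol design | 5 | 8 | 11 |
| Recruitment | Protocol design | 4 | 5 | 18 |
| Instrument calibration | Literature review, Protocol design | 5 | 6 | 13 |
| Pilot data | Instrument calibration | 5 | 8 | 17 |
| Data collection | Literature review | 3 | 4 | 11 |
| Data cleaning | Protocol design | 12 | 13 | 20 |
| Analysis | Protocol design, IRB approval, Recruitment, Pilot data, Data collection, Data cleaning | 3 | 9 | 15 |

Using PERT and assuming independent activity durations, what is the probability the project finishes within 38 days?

te_Literature review = (1 + 4·3 + 17)/6 = 30/6 = 5; σ²_Literature review = ((17−1)/6)² = 7.111
te_Protocol design = (1 + 4·3 + 11)/6 = 24/6 = 4; σ²_Protocol design = ((11−1)/6)² = 2.778
te_IRB approval = (5 + 4·8 + 11)/6 = 48/6 = 8; σ²_IRB approval = ((11−5)/6)² = 1.000
te_Recruitment = (4 + 4·5 + 18)/6 = 42/6 = 7; σ²_Recruitment = ((18−4)/6)² = 5.444
te_Instrument calibration = (5 + 4·6 + 13)/6 = 42/6 = 7; σ²_Instrument calibration = ((13−5)/6)² = 1.778
te_Pilot data = (5 + 4·8 + 17)/6 = 54/6 = 9; σ²_Pilot data = ((17−5)/6)² = 4.000
te_Data collection = (3 + 4·4 + 11)/6 = 30/6 = 5; σ²_Data collection = ((11−3)/6)² = 1.778
te_Data cleaning = (12 + 4·13 + 20)/6 = 84/6 = 14; σ²_Data cleaning = ((20−12)/6)² = 1.778
te_Analysis = (3 + 4·9 + 15)/6 = 54/6 = 9; σ²_Analysis = ((15−3)/6)² = 4.000

Forward pass:
ES_Literature review = 0; EF_Literature review = 5
ES_Protocol design = 0; EF_Protocol design = 4
ES_IRB approval = max(EF_Literature review=5, EF_Protocol design=4) = 5; EF_IRB approval = 5+8 = 13
ES_Recruitment = 4; EF_Recruitment = 4+7 = 11
ES_Instrument calibration = max(EF_Literature review=5, EF_Protocol design=4) = 5; EF_Instrument calibration = 5+7 = 12
ES_Pilot data = 12; EF_Pilot data = 12+9 = 21
ES_Data collection = 5; EF_Data collection = 5+5 = 10
ES_Data cleaning = 4; EF_Data cleaning = 4+14 = 18
ES_Analysis = max(EF_Protocol design=4, EF_IRB approval=13, EF_Recruitment=11, EF_Pilot data=21, EF_Data collection=10, EF_Data cleaning=18) = 21; EF_Analysis = 21+9 = 30
Expected project duration μ = 30 days. Critical path: Literature review → Instrument calibration → Pilot data → Analysis.

Variance along critical path = 7.111 + 1.778 + 4.000 + 4.000 = 16.889; σ = √16.889 = 4.110 days.
Z = (38 − 30) / 4.110 = 1.947
P(T ≤ 38) = Φ(1.947) ≈ 0.974

0.974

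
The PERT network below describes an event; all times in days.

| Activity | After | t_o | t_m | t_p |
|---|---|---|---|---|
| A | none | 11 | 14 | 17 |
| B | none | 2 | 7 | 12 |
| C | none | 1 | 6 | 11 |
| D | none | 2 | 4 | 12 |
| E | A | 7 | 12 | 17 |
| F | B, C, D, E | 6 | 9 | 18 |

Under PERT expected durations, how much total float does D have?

te_A = (11 + 4·14 + 17)/6 = 84/6 = 14
te_B = (2 + 4·7 + 12)/6 = 42/6 = 7
te_C = (1 + 4·6 + 11)/6 = 36/6 = 6
te_D = (2 + 4·4 + 12)/6 = 30/6 = 5
te_E = (7 + 4·12 + 17)/6 = 72/6 = 12
te_F = (6 + 4·9 + 18)/6 = 60/6 = 10

Forward pass:
ES_A = 0; EF_A = 14
ES_B = 0; EF_B = 7
ES_C = 0; EF_C = 6
ES_D = 0; EF_D = 5
ES_E = 14; EF_E = 14+12 = 26
ES_F = max(EF_B=7, EF_C=6, EF_D=5, EF_E=26) = 26; EF_F = 26+10 = 36
Expected project duration μ = 36 days. Critical path: A → E → F.

Backward pass:
LF_F = 36; LS_F = 36−10 = 26
LF_E = LS_F = 26; LS_E = 26−12 = 14
LF_D = LS_F = 26; LS_D = 26−5 = 21
LF_C = LS_F = 26; LS_C = 26−6 = 20
LF_B = LS_F = 26; LS_B = 26−7 = 19
LF_A = LS_E = 14; LS_A = 14−14 = 0
Slack_D = LS_D − ES_D = 21 − 0 = 21

21 days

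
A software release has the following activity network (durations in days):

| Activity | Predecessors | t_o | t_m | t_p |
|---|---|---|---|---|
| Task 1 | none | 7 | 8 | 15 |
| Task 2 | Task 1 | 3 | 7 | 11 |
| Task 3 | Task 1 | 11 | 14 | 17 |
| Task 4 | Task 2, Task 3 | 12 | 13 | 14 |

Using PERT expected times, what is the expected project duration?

te_Task 1 = (7 + 4·8 + 15)/6 = 54/6 = 9
te_Task 2 = (3 + 4·7 + 11)/6 = 42/6 = 7
te_Task 3 = (11 + 4·14 + 17)/6 = 84/6 = 14
te_Task 4 = (12 + 4·13 + 14)/6 = 78/6 = 13

Forward pass:
ES_Task 1 = 0; EF_Task 1 = 9
ES_Task 2 = 9; EF_Task 2 = 9+7 = 16
ES_Task 3 = 9; EF_Task 3 = 9+14 = 23
ES_Task 4 = max(EF_Task 2=16, EF_Task 3=23) = 23; EF_Task 4 = 23+13 = 36
Expected project duration μ = 36 days. Critical path: Task 1 → Task 3 → Task 4.

36 days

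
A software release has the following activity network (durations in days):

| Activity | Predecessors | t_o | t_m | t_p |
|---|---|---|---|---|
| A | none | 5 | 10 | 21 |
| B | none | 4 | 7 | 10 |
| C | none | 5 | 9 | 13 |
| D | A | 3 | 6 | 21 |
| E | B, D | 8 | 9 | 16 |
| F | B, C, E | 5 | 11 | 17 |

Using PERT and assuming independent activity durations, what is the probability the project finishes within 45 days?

te_A = (5 + 4·10 + 21)/6 = 66/6 = 11; σ²_A = ((21−5)/6)² = 7.111
te_B = (4 + 4·7 + 10)/6 = 42/6 = 7; σ²_B = ((10−4)/6)² = 1.000
te_C = (5 + 4·9 + 13)/6 = 54/6 = 9; σ²_C = ((13−5)/6)² = 1.778
te_D = (3 + 4·6 + 21)/6 = 48/6 = 8; σ²_D = ((21−3)/6)² = 9.000
te_E = (8 + 4·9 + 16)/6 = 60/6 = 10; σ²_E = ((16−8)/6)² = 1.778
te_F = (5 + 4·11 + 17)/6 = 66/6 = 11; σ²_F = ((17−5)/6)² = 4.000

Forward pass:
ES_A = 0; EF_A = 11
ES_B = 0; EF_B = 7
ES_C = 0; EF_C = 9
ES_D = 11; EF_D = 11+8 = 19
ES_E = max(EF_B=7, EF_D=19) = 19; EF_E = 19+10 = 29
ES_F = max(EF_B=7, EF_C=9, EF_E=29) = 29; EF_F = 29+11 = 40
Expected project duration μ = 40 days. Critical path: A → D → E → F.

Variance along critical path = 7.111 + 9.000 + 1.778 + 4.000 = 21.889; σ = √21.889 = 4.679 days.
Z = (45 − 40) / 4.679 = 1.069
P(T ≤ 45) = Φ(1.069) ≈ 0.857

0.857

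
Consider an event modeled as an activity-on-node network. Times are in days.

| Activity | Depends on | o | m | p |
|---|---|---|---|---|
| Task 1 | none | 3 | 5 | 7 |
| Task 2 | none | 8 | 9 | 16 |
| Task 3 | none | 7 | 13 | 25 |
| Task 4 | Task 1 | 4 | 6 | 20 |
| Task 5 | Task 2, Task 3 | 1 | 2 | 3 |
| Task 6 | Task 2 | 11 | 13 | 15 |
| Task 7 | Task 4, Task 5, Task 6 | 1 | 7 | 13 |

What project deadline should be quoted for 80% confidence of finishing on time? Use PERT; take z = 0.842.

te_Task 1 = (3 + 4·5 + 7)/6 = 30/6 = 5; σ²_Task 1 = ((7−3)/6)² = 0.444
te_Task 2 = (8 + 4·9 + 16)/6 = 60/6 = 10; σ²_Task 2 = ((16−8)/6)² = 1.778
te_Task 3 = (7 + 4·13 + 25)/6 = 84/6 = 14; σ²_Task 3 = ((25−7)/6)² = 9.000
te_Task 4 = (4 + 4·6 + 20)/6 = 48/6 = 8; σ²_Task 4 = ((20−4)/6)² = 7.111
te_Task 5 = (1 + 4·2 + 3)/6 = 12/6 = 2; σ²_Task 5 = ((3−1)/6)² = 0.111
te_Task 6 = (11 + 4·13 + 15)/6 = 78/6 = 13; σ²_Task 6 = ((15−11)/6)² = 0.444
te_Task 7 = (1 + 4·7 + 13)/6 = 42/6 = 7; σ²_Task 7 = ((13−1)/6)² = 4.000

Forward pass:
ES_Task 1 = 0; EF_Task 1 = 5
ES_Task 2 = 0; EF_Task 2 = 10
ES_Task 3 = 0; EF_Task 3 = 14
ES_Task 4 = 5; EF_Task 4 = 5+8 = 13
ES_Task 5 = max(EF_Task 2=10, EF_Task 3=14) = 14; EF_Task 5 = 14+2 = 16
ES_Task 6 = 10; EF_Task 6 = 10+13 = 23
ES_Task 7 = max(EF_Task 4=13, EF_Task 5=16, EF_Task 6=23) = 23; EF_Task 7 = 23+7 = 30
Expected project duration μ = 30 days. Critical path: Task 2 → Task 6 → Task 7.

Variance along critical path = 1.778 + 0.444 + 4.000 = 6.222; σ = 2.494 days.
D = μ + z·σ = 30 + 0.842·2.494 = 32.1 days

32.1 days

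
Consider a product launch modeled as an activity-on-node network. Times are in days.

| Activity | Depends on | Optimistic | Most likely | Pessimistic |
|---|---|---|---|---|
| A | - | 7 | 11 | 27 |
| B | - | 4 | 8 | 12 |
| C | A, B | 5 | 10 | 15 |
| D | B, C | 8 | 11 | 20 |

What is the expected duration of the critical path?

te_A = (7 + 4·11 + 27)/6 = 78/6 = 13
te_B = (4 + 4·8 + 12)/6 = 48/6 = 8
te_C = (5 + 4·10 + 15)/6 = 60/6 = 10
te_D = (8 + 4·11 + 20)/6 = 72/6 = 12

Forward pass:
ES_A = 0; EF_A = 13
ES_B = 0; EF_B = 8
ES_C = max(EF_A=13, EF_B=8) = 13; EF_C = 13+10 = 23
ES_D = max(EF_B=8, EF_C=23) = 23; EF_D = 23+12 = 35
Expected project duration μ = 35 days. Critical path: A → C → D.

35 days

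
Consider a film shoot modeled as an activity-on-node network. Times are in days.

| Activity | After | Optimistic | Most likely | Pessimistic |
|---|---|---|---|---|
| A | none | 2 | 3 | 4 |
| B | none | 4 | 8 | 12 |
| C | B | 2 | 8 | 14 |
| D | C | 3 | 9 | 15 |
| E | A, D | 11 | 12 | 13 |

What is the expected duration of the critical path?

37 days

te_A = (2 + 4·3 + 4)/6 = 18/6 = 3
te_B = (4 + 4·8 + 12)/6 = 48/6 = 8
te_C = (2 + 4·8 + 14)/6 = 48/6 = 8
te_D = (3 + 4·9 + 15)/6 = 54/6 = 9
te_E = (11 + 4·12 + 13)/6 = 72/6 = 12

Forward pass:
ES_A = 0; EF_A = 3
ES_B = 0; EF_B = 8
ES_C = 8; EF_C = 8+8 = 16
ES_D = 16; EF_D = 16+9 = 25
ES_E = max(EF_A=3, EF_D=25) = 25; EF_E = 25+12 = 37
Expected project duration μ = 37 days. Critical path: B → C → D → E.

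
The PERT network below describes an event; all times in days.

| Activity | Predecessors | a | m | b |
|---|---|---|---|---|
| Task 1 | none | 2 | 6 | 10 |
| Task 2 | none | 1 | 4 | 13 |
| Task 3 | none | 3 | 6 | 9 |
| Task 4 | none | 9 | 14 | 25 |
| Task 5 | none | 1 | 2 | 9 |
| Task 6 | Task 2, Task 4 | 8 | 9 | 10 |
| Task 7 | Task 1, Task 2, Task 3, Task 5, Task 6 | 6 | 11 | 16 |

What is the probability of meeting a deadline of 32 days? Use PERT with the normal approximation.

0.171

te_Task 1 = (2 + 4·6 + 10)/6 = 36/6 = 6; σ²_Task 1 = ((10−2)/6)² = 1.778
te_Task 2 = (1 + 4·4 + 13)/6 = 30/6 = 5; σ²_Task 2 = ((13−1)/6)² = 4.000
te_Task 3 = (3 + 4·6 + 9)/6 = 36/6 = 6; σ²_Task 3 = ((9−3)/6)² = 1.000
te_Task 4 = (9 + 4·14 + 25)/6 = 90/6 = 15; σ²_Task 4 = ((25−9)/6)² = 7.111
te_Task 5 = (1 + 4·2 + 9)/6 = 18/6 = 3; σ²_Task 5 = ((9−1)/6)² = 1.778
te_Task 6 = (8 + 4·9 + 10)/6 = 54/6 = 9; σ²_Task 6 = ((10−8)/6)² = 0.111
te_Task 7 = (6 + 4·11 + 16)/6 = 66/6 = 11; σ²_Task 7 = ((16−6)/6)² = 2.778

Forward pass:
ES_Task 1 = 0; EF_Task 1 = 6
ES_Task 2 = 0; EF_Task 2 = 5
ES_Task 3 = 0; EF_Task 3 = 6
ES_Task 4 = 0; EF_Task 4 = 15
ES_Task 5 = 0; EF_Task 5 = 3
ES_Task 6 = max(EF_Task 2=5, EF_Task 4=15) = 15; EF_Task 6 = 15+9 = 24
ES_Task 7 = max(EF_Task 1=6, EF_Task 2=5, EF_Task 3=6, EF_Task 5=3, EF_Task 6=24) = 24; EF_Task 7 = 24+11 = 35
Expected project duration μ = 35 days. Critical path: Task 4 → Task 6 → Task 7.

Variance along critical path = 7.111 + 0.111 + 2.778 = 10.000; σ = √10.000 = 3.162 days.
Z = (32 − 35) / 3.162 = -0.949
P(T ≤ 32) = Φ(-0.949) ≈ 0.171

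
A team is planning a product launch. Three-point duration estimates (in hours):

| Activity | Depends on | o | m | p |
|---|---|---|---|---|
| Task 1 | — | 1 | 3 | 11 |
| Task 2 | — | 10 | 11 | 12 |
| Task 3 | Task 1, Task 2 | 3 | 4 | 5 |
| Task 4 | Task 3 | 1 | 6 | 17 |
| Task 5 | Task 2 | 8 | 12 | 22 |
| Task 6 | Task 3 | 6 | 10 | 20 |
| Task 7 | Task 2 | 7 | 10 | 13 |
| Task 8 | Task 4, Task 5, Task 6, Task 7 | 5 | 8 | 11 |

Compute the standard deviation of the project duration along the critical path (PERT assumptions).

2.58 hours

te_Task 1 = (1 + 4·3 + 11)/6 = 24/6 = 4; σ²_Task 1 = ((11−1)/6)² = 2.778
te_Task 2 = (10 + 4·11 + 12)/6 = 66/6 = 11; σ²_Task 2 = ((12−10)/6)² = 0.111
te_Task 3 = (3 + 4·4 + 5)/6 = 24/6 = 4; σ²_Task 3 = ((5−3)/6)² = 0.111
te_Task 4 = (1 + 4·6 + 17)/6 = 42/6 = 7; σ²_Task 4 = ((17−1)/6)² = 7.111
te_Task 5 = (8 + 4·12 + 22)/6 = 78/6 = 13; σ²_Task 5 = ((22−8)/6)² = 5.444
te_Task 6 = (6 + 4·10 + 20)/6 = 66/6 = 11; σ²_Task 6 = ((20−6)/6)² = 5.444
te_Task 7 = (7 + 4·10 + 13)/6 = 60/6 = 10; σ²_Task 7 = ((13−7)/6)² = 1.000
te_Task 8 = (5 + 4·8 + 11)/6 = 48/6 = 8; σ²_Task 8 = ((11−5)/6)² = 1.000

Forward pass:
ES_Task 1 = 0; EF_Task 1 = 4
ES_Task 2 = 0; EF_Task 2 = 11
ES_Task 3 = max(EF_Task 1=4, EF_Task 2=11) = 11; EF_Task 3 = 11+4 = 15
ES_Task 4 = 15; EF_Task 4 = 15+7 = 22
ES_Task 5 = 11; EF_Task 5 = 11+13 = 24
ES_Task 6 = 15; EF_Task 6 = 15+11 = 26
ES_Task 7 = 11; EF_Task 7 = 11+10 = 21
ES_Task 8 = max(EF_Task 4=22, EF_Task 5=24, EF_Task 6=26, EF_Task 7=21) = 26; EF_Task 8 = 26+8 = 34
Expected project duration μ = 34 hours. Critical path: Task 2 → Task 3 → Task 6 → Task 8.

Variance along critical path = 0.111 + 0.111 + 5.444 + 1.000 = 6.667
σ = √6.667 = 2.582 hours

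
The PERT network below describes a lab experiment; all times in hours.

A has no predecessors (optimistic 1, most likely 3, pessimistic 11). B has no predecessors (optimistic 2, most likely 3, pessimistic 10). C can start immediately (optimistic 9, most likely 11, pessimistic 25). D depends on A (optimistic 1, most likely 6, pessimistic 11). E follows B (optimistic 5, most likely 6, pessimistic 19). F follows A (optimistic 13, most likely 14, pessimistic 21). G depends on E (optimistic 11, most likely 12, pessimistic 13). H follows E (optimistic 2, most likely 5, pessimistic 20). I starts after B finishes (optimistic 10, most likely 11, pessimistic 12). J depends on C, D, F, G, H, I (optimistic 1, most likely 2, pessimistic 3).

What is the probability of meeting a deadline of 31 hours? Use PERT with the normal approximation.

te_A = (1 + 4·3 + 11)/6 = 24/6 = 4; σ²_A = ((11−1)/6)² = 2.778
te_B = (2 + 4·3 + 10)/6 = 24/6 = 4; σ²_B = ((10−2)/6)² = 1.778
te_C = (9 + 4·11 + 25)/6 = 78/6 = 13; σ²_C = ((25−9)/6)² = 7.111
te_D = (1 + 4·6 + 11)/6 = 36/6 = 6; σ²_D = ((11−1)/6)² = 2.778
te_E = (5 + 4·6 + 19)/6 = 48/6 = 8; σ²_E = ((19−5)/6)² = 5.444
te_F = (13 + 4·14 + 21)/6 = 90/6 = 15; σ²_F = ((21−13)/6)² = 1.778
te_G = (11 + 4·12 + 13)/6 = 72/6 = 12; σ²_G = ((13−11)/6)² = 0.111
te_H = (2 + 4·5 + 20)/6 = 42/6 = 7; σ²_H = ((20−2)/6)² = 9.000
te_I = (10 + 4·11 + 12)/6 = 66/6 = 11; σ²_I = ((12−10)/6)² = 0.111
te_J = (1 + 4·2 + 3)/6 = 12/6 = 2; σ²_J = ((3−1)/6)² = 0.111

Forward pass:
ES_A = 0; EF_A = 4
ES_B = 0; EF_B = 4
ES_C = 0; EF_C = 13
ES_D = 4; EF_D = 4+6 = 10
ES_E = 4; EF_E = 4+8 = 12
ES_F = 4; EF_F = 4+15 = 19
ES_G = 12; EF_G = 12+12 = 24
ES_H = 12; EF_H = 12+7 = 19
ES_I = 4; EF_I = 4+11 = 15
ES_J = max(EF_C=13, EF_D=10, EF_F=19, EF_G=24, EF_H=19, EF_I=15) = 24; EF_J = 24+2 = 26
Expected project duration μ = 26 hours. Critical path: B → E → G → J.

Variance along critical path = 1.778 + 5.444 + 0.111 + 0.111 = 7.444; σ = √7.444 = 2.728 hours.
Z = (31 − 26) / 2.728 = 1.833
P(T ≤ 31) = Φ(1.833) ≈ 0.967

0.967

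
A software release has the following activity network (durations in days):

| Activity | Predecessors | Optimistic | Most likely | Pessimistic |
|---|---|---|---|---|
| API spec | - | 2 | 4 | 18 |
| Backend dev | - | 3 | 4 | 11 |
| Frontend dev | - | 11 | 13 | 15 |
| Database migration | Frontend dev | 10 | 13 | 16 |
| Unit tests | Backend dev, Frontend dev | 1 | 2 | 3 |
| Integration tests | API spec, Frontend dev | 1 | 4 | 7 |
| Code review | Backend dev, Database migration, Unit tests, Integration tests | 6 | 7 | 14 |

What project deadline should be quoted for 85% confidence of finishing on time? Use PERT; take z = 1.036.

te_API spec = (2 + 4·4 + 18)/6 = 36/6 = 6; σ²_API spec = ((18−2)/6)² = 7.111
te_Backend dev = (3 + 4·4 + 11)/6 = 30/6 = 5; σ²_Backend dev = ((11−3)/6)² = 1.778
te_Frontend dev = (11 + 4·13 + 15)/6 = 78/6 = 13; σ²_Frontend dev = ((15−11)/6)² = 0.444
te_Database migration = (10 + 4·13 + 16)/6 = 78/6 = 13; σ²_Database migration = ((16−10)/6)² = 1.000
te_Unit tests = (1 + 4·2 + 3)/6 = 12/6 = 2; σ²_Unit tests = ((3−1)/6)² = 0.111
te_Integration tests = (1 + 4·4 + 7)/6 = 24/6 = 4; σ²_Integration tests = ((7−1)/6)² = 1.000
te_Code review = (6 + 4·7 + 14)/6 = 48/6 = 8; σ²_Code review = ((14−6)/6)² = 1.778

Forward pass:
ES_API spec = 0; EF_API spec = 6
ES_Backend dev = 0; EF_Backend dev = 5
ES_Frontend dev = 0; EF_Frontend dev = 13
ES_Database migration = 13; EF_Database migration = 13+13 = 26
ES_Unit tests = max(EF_Backend dev=5, EF_Frontend dev=13) = 13; EF_Unit tests = 13+2 = 15
ES_Integration tests = max(EF_API spec=6, EF_Frontend dev=13) = 13; EF_Integration tests = 13+4 = 17
ES_Code review = max(EF_Backend dev=5, EF_Database migration=26, EF_Unit tests=15, EF_Integration tests=17) = 26; EF_Code review = 26+8 = 34
Expected project duration μ = 34 days. Critical path: Frontend dev → Database migration → Code review.

Variance along critical path = 0.444 + 1.000 + 1.778 = 3.222; σ = 1.795 days.
D = μ + z·σ = 34 + 1.036·1.795 = 35.9 days

35.9 days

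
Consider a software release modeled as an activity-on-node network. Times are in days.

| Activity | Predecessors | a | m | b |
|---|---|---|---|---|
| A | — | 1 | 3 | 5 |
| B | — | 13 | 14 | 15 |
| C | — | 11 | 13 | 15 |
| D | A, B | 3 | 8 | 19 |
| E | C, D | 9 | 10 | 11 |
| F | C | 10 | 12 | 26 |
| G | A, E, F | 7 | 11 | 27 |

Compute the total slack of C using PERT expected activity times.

6 days

te_A = (1 + 4·3 + 5)/6 = 18/6 = 3
te_B = (13 + 4·14 + 15)/6 = 84/6 = 14
te_C = (11 + 4·13 + 15)/6 = 78/6 = 13
te_D = (3 + 4·8 + 19)/6 = 54/6 = 9
te_E = (9 + 4·10 + 11)/6 = 60/6 = 10
te_F = (10 + 4·12 + 26)/6 = 84/6 = 14
te_G = (7 + 4·11 + 27)/6 = 78/6 = 13

Forward pass:
ES_A = 0; EF_A = 3
ES_B = 0; EF_B = 14
ES_C = 0; EF_C = 13
ES_D = max(EF_A=3, EF_B=14) = 14; EF_D = 14+9 = 23
ES_E = max(EF_C=13, EF_D=23) = 23; EF_E = 23+10 = 33
ES_F = 13; EF_F = 13+14 = 27
ES_G = max(EF_A=3, EF_E=33, EF_F=27) = 33; EF_G = 33+13 = 46
Expected project duration μ = 46 days. Critical path: B → D → E → G.

Backward pass:
LF_G = 46; LS_G = 46−13 = 33
LF_F = LS_G = 33; LS_F = 33−14 = 19
LF_E = LS_G = 33; LS_E = 33−10 = 23
LF_D = LS_E = 23; LS_D = 23−9 = 14
LF_C = min(LS_E=23, LS_F=19) = 19; LS_C = 19−13 = 6
LF_B = LS_D = 14; LS_B = 14−14 = 0
LF_A = min(LS_D=14, LS_G=33) = 14; LS_A = 14−3 = 11
Slack_C = LS_C − ES_C = 6 − 0 = 6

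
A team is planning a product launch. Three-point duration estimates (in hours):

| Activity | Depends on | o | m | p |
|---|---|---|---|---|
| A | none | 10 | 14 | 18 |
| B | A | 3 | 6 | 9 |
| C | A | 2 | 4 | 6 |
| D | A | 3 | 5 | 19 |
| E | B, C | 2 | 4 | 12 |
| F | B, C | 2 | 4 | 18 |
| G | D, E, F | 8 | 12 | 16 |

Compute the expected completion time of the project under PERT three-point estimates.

38 hours

te_A = (10 + 4·14 + 18)/6 = 84/6 = 14
te_B = (3 + 4·6 + 9)/6 = 36/6 = 6
te_C = (2 + 4·4 + 6)/6 = 24/6 = 4
te_D = (3 + 4·5 + 19)/6 = 42/6 = 7
te_E = (2 + 4·4 + 12)/6 = 30/6 = 5
te_F = (2 + 4·4 + 18)/6 = 36/6 = 6
te_G = (8 + 4·12 + 16)/6 = 72/6 = 12

Forward pass:
ES_A = 0; EF_A = 14
ES_B = 14; EF_B = 14+6 = 20
ES_C = 14; EF_C = 14+4 = 18
ES_D = 14; EF_D = 14+7 = 21
ES_E = max(EF_B=20, EF_C=18) = 20; EF_E = 20+5 = 25
ES_F = max(EF_B=20, EF_C=18) = 20; EF_F = 20+6 = 26
ES_G = max(EF_D=21, EF_E=25, EF_F=26) = 26; EF_G = 26+12 = 38
Expected project duration μ = 38 hours. Critical path: A → B → F → G.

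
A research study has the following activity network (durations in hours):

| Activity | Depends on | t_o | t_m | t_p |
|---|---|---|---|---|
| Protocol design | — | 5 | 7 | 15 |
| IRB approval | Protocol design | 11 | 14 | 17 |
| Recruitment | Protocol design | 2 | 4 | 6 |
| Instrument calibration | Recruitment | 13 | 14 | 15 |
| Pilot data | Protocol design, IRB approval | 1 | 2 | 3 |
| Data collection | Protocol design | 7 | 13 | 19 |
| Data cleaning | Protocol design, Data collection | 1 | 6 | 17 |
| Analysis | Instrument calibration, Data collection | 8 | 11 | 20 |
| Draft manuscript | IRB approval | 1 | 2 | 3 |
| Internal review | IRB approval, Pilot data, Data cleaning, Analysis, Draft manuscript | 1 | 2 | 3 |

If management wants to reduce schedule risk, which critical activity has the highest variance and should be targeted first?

te_Protocol design = (5 + 4·7 + 15)/6 = 48/6 = 8; σ²_Protocol design = ((15−5)/6)² = 2.778
te_IRB approval = (11 + 4·14 + 17)/6 = 84/6 = 14; σ²_IRB approval = ((17−11)/6)² = 1.000
te_Recruitment = (2 + 4·4 + 6)/6 = 24/6 = 4; σ²_Recruitment = ((6−2)/6)² = 0.444
te_Instrument calibration = (13 + 4·14 + 15)/6 = 84/6 = 14; σ²_Instrument calibration = ((15−13)/6)² = 0.111
te_Pilot data = (1 + 4·2 + 3)/6 = 12/6 = 2; σ²_Pilot data = ((3−1)/6)² = 0.111
te_Data collection = (7 + 4·13 + 19)/6 = 78/6 = 13; σ²_Data collection = ((19−7)/6)² = 4.000
te_Data cleaning = (1 + 4·6 + 17)/6 = 42/6 = 7; σ²_Data cleaning = ((17−1)/6)² = 7.111
te_Analysis = (8 + 4·11 + 20)/6 = 72/6 = 12; σ²_Analysis = ((20−8)/6)² = 4.000
te_Draft manuscript = (1 + 4·2 + 3)/6 = 12/6 = 2; σ²_Draft manuscript = ((3−1)/6)² = 0.111
te_Internal review = (1 + 4·2 + 3)/6 = 12/6 = 2; σ²_Internal review = ((3−1)/6)² = 0.111

Forward pass:
ES_Protocol design = 0; EF_Protocol design = 8
ES_IRB approval = 8; EF_IRB approval = 8+14 = 22
ES_Recruitment = 8; EF_Recruitment = 8+4 = 12
ES_Instrument calibration = 12; EF_Instrument calibration = 12+14 = 26
ES_Pilot data = max(EF_Protocol design=8, EF_IRB approval=22) = 22; EF_Pilot data = 22+2 = 24
ES_Data collection = 8; EF_Data collection = 8+13 = 21
ES_Data cleaning = max(EF_Protocol design=8, EF_Data collection=21) = 21; EF_Data cleaning = 21+7 = 28
ES_Analysis = max(EF_Instrument calibration=26, EF_Data collection=21) = 26; EF_Analysis = 26+12 = 38
ES_Draft manuscript = 22; EF_Draft manuscript = 22+2 = 24
ES_Internal review = max(EF_IRB approval=22, EF_Pilot data=24, EF_Data cleaning=28, EF_Analysis=38, EF_Draft manuscript=24) = 38; EF_Internal review = 38+2 = 40
Expected project duration μ = 40 hours. Critical path: Protocol design → Recruitment → Instrument calibration → Analysis → Internal review.

Variances on critical path: σ²_Protocol design=2.778, σ²_Recruitment=0.444, σ²_Instrument calibration=0.111, σ²_Analysis=4.000, σ²_Internal review=0.111.
Largest is σ²_Analysis = 4.000.

Analysis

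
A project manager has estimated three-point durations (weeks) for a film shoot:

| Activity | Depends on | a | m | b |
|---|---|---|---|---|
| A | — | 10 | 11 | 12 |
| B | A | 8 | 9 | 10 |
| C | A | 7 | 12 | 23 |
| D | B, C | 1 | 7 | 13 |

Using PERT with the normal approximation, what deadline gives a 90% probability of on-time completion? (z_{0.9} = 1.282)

35.3 weeks

te_A = (10 + 4·11 + 12)/6 = 66/6 = 11; σ²_A = ((12−10)/6)² = 0.111
te_B = (8 + 4·9 + 10)/6 = 54/6 = 9; σ²_B = ((10−8)/6)² = 0.111
te_C = (7 + 4·12 + 23)/6 = 78/6 = 13; σ²_C = ((23−7)/6)² = 7.111
te_D = (1 + 4·7 + 13)/6 = 42/6 = 7; σ²_D = ((13−1)/6)² = 4.000

Forward pass:
ES_A = 0; EF_A = 11
ES_B = 11; EF_B = 11+9 = 20
ES_C = 11; EF_C = 11+13 = 24
ES_D = max(EF_B=20, EF_C=24) = 24; EF_D = 24+7 = 31
Expected project duration μ = 31 weeks. Critical path: A → C → D.

Variance along critical path = 0.111 + 7.111 + 4.000 = 11.222; σ = 3.350 weeks.
D = μ + z·σ = 31 + 1.282·3.350 = 35.3 weeks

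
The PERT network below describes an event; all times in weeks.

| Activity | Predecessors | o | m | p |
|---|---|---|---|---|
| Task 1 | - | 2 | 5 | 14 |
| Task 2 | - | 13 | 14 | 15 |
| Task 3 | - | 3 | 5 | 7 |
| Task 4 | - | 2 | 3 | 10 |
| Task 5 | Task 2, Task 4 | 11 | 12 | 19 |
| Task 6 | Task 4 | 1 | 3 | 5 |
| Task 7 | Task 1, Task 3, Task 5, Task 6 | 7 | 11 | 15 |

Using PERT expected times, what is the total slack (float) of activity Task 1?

21 weeks

te_Task 1 = (2 + 4·5 + 14)/6 = 36/6 = 6
te_Task 2 = (13 + 4·14 + 15)/6 = 84/6 = 14
te_Task 3 = (3 + 4·5 + 7)/6 = 30/6 = 5
te_Task 4 = (2 + 4·3 + 10)/6 = 24/6 = 4
te_Task 5 = (11 + 4·12 + 19)/6 = 78/6 = 13
te_Task 6 = (1 + 4·3 + 5)/6 = 18/6 = 3
te_Task 7 = (7 + 4·11 + 15)/6 = 66/6 = 11

Forward pass:
ES_Task 1 = 0; EF_Task 1 = 6
ES_Task 2 = 0; EF_Task 2 = 14
ES_Task 3 = 0; EF_Task 3 = 5
ES_Task 4 = 0; EF_Task 4 = 4
ES_Task 5 = max(EF_Task 2=14, EF_Task 4=4) = 14; EF_Task 5 = 14+13 = 27
ES_Task 6 = 4; EF_Task 6 = 4+3 = 7
ES_Task 7 = max(EF_Task 1=6, EF_Task 3=5, EF_Task 5=27, EF_Task 6=7) = 27; EF_Task 7 = 27+11 = 38
Expected project duration μ = 38 weeks. Critical path: Task 2 → Task 5 → Task 7.

Backward pass:
LF_Task 7 = 38; LS_Task 7 = 38−11 = 27
LF_Task 6 = LS_Task 7 = 27; LS_Task 6 = 27−3 = 24
LF_Task 5 = LS_Task 7 = 27; LS_Task 5 = 27−13 = 14
LF_Task 4 = min(LS_Task 5=14, LS_Task 6=24) = 14; LS_Task 4 = 14−4 = 10
LF_Task 3 = LS_Task 7 = 27; LS_Task 3 = 27−5 = 22
LF_Task 2 = LS_Task 5 = 14; LS_Task 2 = 14−14 = 0
LF_Task 1 = LS_Task 7 = 27; LS_Task 1 = 27−6 = 21
Slack_Task 1 = LS_Task 1 − ES_Task 1 = 21 − 0 = 21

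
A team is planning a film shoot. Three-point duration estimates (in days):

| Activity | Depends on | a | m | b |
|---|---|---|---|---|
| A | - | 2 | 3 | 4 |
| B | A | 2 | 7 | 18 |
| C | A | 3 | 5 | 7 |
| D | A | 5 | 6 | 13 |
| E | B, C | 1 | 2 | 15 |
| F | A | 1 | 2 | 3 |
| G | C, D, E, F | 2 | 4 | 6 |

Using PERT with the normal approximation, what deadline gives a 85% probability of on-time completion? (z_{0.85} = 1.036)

te_A = (2 + 4·3 + 4)/6 = 18/6 = 3; σ²_A = ((4−2)/6)² = 0.111
te_B = (2 + 4·7 + 18)/6 = 48/6 = 8; σ²_B = ((18−2)/6)² = 7.111
te_C = (3 + 4·5 + 7)/6 = 30/6 = 5; σ²_C = ((7−3)/6)² = 0.444
te_D = (5 + 4·6 + 13)/6 = 42/6 = 7; σ²_D = ((13−5)/6)² = 1.778
te_E = (1 + 4·2 + 15)/6 = 24/6 = 4; σ²_E = ((15−1)/6)² = 5.444
te_F = (1 + 4·2 + 3)/6 = 12/6 = 2; σ²_F = ((3−1)/6)² = 0.111
te_G = (2 + 4·4 + 6)/6 = 24/6 = 4; σ²_G = ((6−2)/6)² = 0.444

Forward pass:
ES_A = 0; EF_A = 3
ES_B = 3; EF_B = 3+8 = 11
ES_C = 3; EF_C = 3+5 = 8
ES_D = 3; EF_D = 3+7 = 10
ES_E = max(EF_B=11, EF_C=8) = 11; EF_E = 11+4 = 15
ES_F = 3; EF_F = 3+2 = 5
ES_G = max(EF_C=8, EF_D=10, EF_E=15, EF_F=5) = 15; EF_G = 15+4 = 19
Expected project duration μ = 19 days. Critical path: A → B → E → G.

Variance along critical path = 0.111 + 7.111 + 5.444 + 0.444 = 13.111; σ = 3.621 days.
D = μ + z·σ = 19 + 1.036·3.621 = 22.8 days

22.8 days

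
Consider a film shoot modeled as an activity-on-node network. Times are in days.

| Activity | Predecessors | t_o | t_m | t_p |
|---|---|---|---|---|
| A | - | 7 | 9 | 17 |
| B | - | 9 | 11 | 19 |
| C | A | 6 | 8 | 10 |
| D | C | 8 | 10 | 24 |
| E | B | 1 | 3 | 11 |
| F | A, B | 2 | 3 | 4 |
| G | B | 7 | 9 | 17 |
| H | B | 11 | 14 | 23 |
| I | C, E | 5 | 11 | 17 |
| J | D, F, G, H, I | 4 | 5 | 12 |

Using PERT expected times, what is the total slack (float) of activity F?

te_A = (7 + 4·9 + 17)/6 = 60/6 = 10
te_B = (9 + 4·11 + 19)/6 = 72/6 = 12
te_C = (6 + 4·8 + 10)/6 = 48/6 = 8
te_D = (8 + 4·10 + 24)/6 = 72/6 = 12
te_E = (1 + 4·3 + 11)/6 = 24/6 = 4
te_F = (2 + 4·3 + 4)/6 = 18/6 = 3
te_G = (7 + 4·9 + 17)/6 = 60/6 = 10
te_H = (11 + 4·14 + 23)/6 = 90/6 = 15
te_I = (5 + 4·11 + 17)/6 = 66/6 = 11
te_J = (4 + 4·5 + 12)/6 = 36/6 = 6

Forward pass:
ES_A = 0; EF_A = 10
ES_B = 0; EF_B = 12
ES_C = 10; EF_C = 10+8 = 18
ES_D = 18; EF_D = 18+12 = 30
ES_E = 12; EF_E = 12+4 = 16
ES_F = max(EF_A=10, EF_B=12) = 12; EF_F = 12+3 = 15
ES_G = 12; EF_G = 12+10 = 22
ES_H = 12; EF_H = 12+15 = 27
ES_I = max(EF_C=18, EF_E=16) = 18; EF_I = 18+11 = 29
ES_J = max(EF_D=30, EF_F=15, EF_G=22, EF_H=27, EF_I=29) = 30; EF_J = 30+6 = 36
Expected project duration μ = 36 days. Critical path: A → C → D → J.

Backward pass:
LF_J = 36; LS_J = 36−6 = 30
LF_I = LS_J = 30; LS_I = 30−11 = 19
LF_H = LS_J = 30; LS_H = 30−15 = 15
LF_G = LS_J = 30; LS_G = 30−10 = 20
LF_F = LS_J = 30; LS_F = 30−3 = 27
LF_E = LS_I = 19; LS_E = 19−4 = 15
LF_D = LS_J = 30; LS_D = 30−12 = 18
LF_C = min(LS_D=18, LS_I=19) = 18; LS_C = 18−8 = 10
LF_B = min(LS_E=15, LS_F=27, LS_G=20, LS_H=15) = 15; LS_B = 15−12 = 3
LF_A = min(LS_C=10, LS_F=27) = 10; LS_A = 10−10 = 0
Slack_F = LS_F − ES_F = 27 − 12 = 15

15 days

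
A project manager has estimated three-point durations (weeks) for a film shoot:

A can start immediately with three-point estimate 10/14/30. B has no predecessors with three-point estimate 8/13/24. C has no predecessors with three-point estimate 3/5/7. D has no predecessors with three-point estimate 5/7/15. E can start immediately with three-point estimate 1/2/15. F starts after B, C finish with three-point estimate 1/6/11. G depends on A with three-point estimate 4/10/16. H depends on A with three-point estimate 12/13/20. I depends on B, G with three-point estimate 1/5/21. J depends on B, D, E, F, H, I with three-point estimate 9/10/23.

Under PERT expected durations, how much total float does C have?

te_A = (10 + 4·14 + 30)/6 = 96/6 = 16
te_B = (8 + 4·13 + 24)/6 = 84/6 = 14
te_C = (3 + 4·5 + 7)/6 = 30/6 = 5
te_D = (5 + 4·7 + 15)/6 = 48/6 = 8
te_E = (1 + 4·2 + 15)/6 = 24/6 = 4
te_F = (1 + 4·6 + 11)/6 = 36/6 = 6
te_G = (4 + 4·10 + 16)/6 = 60/6 = 10
te_H = (12 + 4·13 + 20)/6 = 84/6 = 14
te_I = (1 + 4·5 + 21)/6 = 42/6 = 7
te_J = (9 + 4·10 + 23)/6 = 72/6 = 12

Forward pass:
ES_A = 0; EF_A = 16
ES_B = 0; EF_B = 14
ES_C = 0; EF_C = 5
ES_D = 0; EF_D = 8
ES_E = 0; EF_E = 4
ES_F = max(EF_B=14, EF_C=5) = 14; EF_F = 14+6 = 20
ES_G = 16; EF_G = 16+10 = 26
ES_H = 16; EF_H = 16+14 = 30
ES_I = max(EF_B=14, EF_G=26) = 26; EF_I = 26+7 = 33
ES_J = max(EF_B=14, EF_D=8, EF_E=4, EF_F=20, EF_H=30, EF_I=33) = 33; EF_J = 33+12 = 45
Expected project duration μ = 45 weeks. Critical path: A → G → I → J.

Backward pass:
LF_J = 45; LS_J = 45−12 = 33
LF_I = LS_J = 33; LS_I = 33−7 = 26
LF_H = LS_J = 33; LS_H = 33−14 = 19
LF_G = LS_I = 26; LS_G = 26−10 = 16
LF_F = LS_J = 33; LS_F = 33−6 = 27
LF_E = LS_J = 33; LS_E = 33−4 = 29
LF_D = LS_J = 33; LS_D = 33−8 = 25
LF_C = LS_F = 27; LS_C = 27−5 = 22
LF_B = min(LS_F=27, LS_I=26, LS_J=33) = 26; LS_B = 26−14 = 12
LF_A = min(LS_G=16, LS_H=19) = 16; LS_A = 16−16 = 0
Slack_C = LS_C − ES_C = 22 − 0 = 22

22 weeks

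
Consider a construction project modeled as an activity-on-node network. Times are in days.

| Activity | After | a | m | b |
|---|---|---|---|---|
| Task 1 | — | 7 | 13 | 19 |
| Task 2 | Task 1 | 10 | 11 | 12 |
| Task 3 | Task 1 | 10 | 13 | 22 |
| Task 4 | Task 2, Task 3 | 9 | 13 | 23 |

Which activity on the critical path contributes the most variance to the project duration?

te_Task 1 = (7 + 4·13 + 19)/6 = 78/6 = 13; σ²_Task 1 = ((19−7)/6)² = 4.000
te_Task 2 = (10 + 4·11 + 12)/6 = 66/6 = 11; σ²_Task 2 = ((12−10)/6)² = 0.111
te_Task 3 = (10 + 4·13 + 22)/6 = 84/6 = 14; σ²_Task 3 = ((22−10)/6)² = 4.000
te_Task 4 = (9 + 4·13 + 23)/6 = 84/6 = 14; σ²_Task 4 = ((23−9)/6)² = 5.444

Forward pass:
ES_Task 1 = 0; EF_Task 1 = 13
ES_Task 2 = 13; EF_Task 2 = 13+11 = 24
ES_Task 3 = 13; EF_Task 3 = 13+14 = 27
ES_Task 4 = max(EF_Task 2=24, EF_Task 3=27) = 27; EF_Task 4 = 27+14 = 41
Expected project duration μ = 41 days. Critical path: Task 1 → Task 3 → Task 4.

Variances on critical path: σ²_Task 1=4.000, σ²_Task 3=4.000, σ²_Task 4=5.444.
Largest is σ²_Task 4 = 5.444.

Task 4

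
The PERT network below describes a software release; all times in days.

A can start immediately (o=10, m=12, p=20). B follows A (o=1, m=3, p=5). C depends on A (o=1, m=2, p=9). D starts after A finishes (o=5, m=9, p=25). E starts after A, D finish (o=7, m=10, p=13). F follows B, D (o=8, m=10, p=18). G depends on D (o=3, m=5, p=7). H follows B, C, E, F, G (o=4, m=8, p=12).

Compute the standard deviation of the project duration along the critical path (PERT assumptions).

te_A = (10 + 4·12 + 20)/6 = 78/6 = 13; σ²_A = ((20−10)/6)² = 2.778
te_B = (1 + 4·3 + 5)/6 = 18/6 = 3; σ²_B = ((5−1)/6)² = 0.444
te_C = (1 + 4·2 + 9)/6 = 18/6 = 3; σ²_C = ((9−1)/6)² = 1.778
te_D = (5 + 4·9 + 25)/6 = 66/6 = 11; σ²_D = ((25−5)/6)² = 11.111
te_E = (7 + 4·10 + 13)/6 = 60/6 = 10; σ²_E = ((13−7)/6)² = 1.000
te_F = (8 + 4·10 + 18)/6 = 66/6 = 11; σ²_F = ((18−8)/6)² = 2.778
te_G = (3 + 4·5 + 7)/6 = 30/6 = 5; σ²_G = ((7−3)/6)² = 0.444
te_H = (4 + 4·8 + 12)/6 = 48/6 = 8; σ²_H = ((12−4)/6)² = 1.778

Forward pass:
ES_A = 0; EF_A = 13
ES_B = 13; EF_B = 13+3 = 16
ES_C = 13; EF_C = 13+3 = 16
ES_D = 13; EF_D = 13+11 = 24
ES_E = max(EF_A=13, EF_D=24) = 24; EF_E = 24+10 = 34
ES_F = max(EF_B=16, EF_D=24) = 24; EF_F = 24+11 = 35
ES_G = 24; EF_G = 24+5 = 29
ES_H = max(EF_B=16, EF_C=16, EF_E=34, EF_F=35, EF_G=29) = 35; EF_H = 35+8 = 43
Expected project duration μ = 43 days. Critical path: A → D → F → H.

Variance along critical path = 2.778 + 11.111 + 2.778 + 1.778 = 18.444
σ = √18.444 = 4.295 days

4.29 days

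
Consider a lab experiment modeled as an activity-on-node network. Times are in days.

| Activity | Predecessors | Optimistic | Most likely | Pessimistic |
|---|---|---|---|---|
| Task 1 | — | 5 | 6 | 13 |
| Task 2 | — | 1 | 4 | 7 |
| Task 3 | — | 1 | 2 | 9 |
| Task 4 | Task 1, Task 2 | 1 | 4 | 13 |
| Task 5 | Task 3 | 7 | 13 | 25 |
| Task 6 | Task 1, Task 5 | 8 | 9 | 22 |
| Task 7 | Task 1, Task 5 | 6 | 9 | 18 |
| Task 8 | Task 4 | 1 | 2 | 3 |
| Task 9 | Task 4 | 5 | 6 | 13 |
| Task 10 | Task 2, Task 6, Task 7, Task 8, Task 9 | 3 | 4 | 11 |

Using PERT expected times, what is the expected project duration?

te_Task 1 = (5 + 4·6 + 13)/6 = 42/6 = 7
te_Task 2 = (1 + 4·4 + 7)/6 = 24/6 = 4
te_Task 3 = (1 + 4·2 + 9)/6 = 18/6 = 3
te_Task 4 = (1 + 4·4 + 13)/6 = 30/6 = 5
te_Task 5 = (7 + 4·13 + 25)/6 = 84/6 = 14
te_Task 6 = (8 + 4·9 + 22)/6 = 66/6 = 11
te_Task 7 = (6 + 4·9 + 18)/6 = 60/6 = 10
te_Task 8 = (1 + 4·2 + 3)/6 = 12/6 = 2
te_Task 9 = (5 + 4·6 + 13)/6 = 42/6 = 7
te_Task 10 = (3 + 4·4 + 11)/6 = 30/6 = 5

Forward pass:
ES_Task 1 = 0; EF_Task 1 = 7
ES_Task 2 = 0; EF_Task 2 = 4
ES_Task 3 = 0; EF_Task 3 = 3
ES_Task 4 = max(EF_Task 1=7, EF_Task 2=4) = 7; EF_Task 4 = 7+5 = 12
ES_Task 5 = 3; EF_Task 5 = 3+14 = 17
ES_Task 6 = max(EF_Task 1=7, EF_Task 5=17) = 17; EF_Task 6 = 17+11 = 28
ES_Task 7 = max(EF_Task 1=7, EF_Task 5=17) = 17; EF_Task 7 = 17+10 = 27
ES_Task 8 = 12; EF_Task 8 = 12+2 = 14
ES_Task 9 = 12; EF_Task 9 = 12+7 = 19
ES_Task 10 = max(EF_Task 2=4, EF_Task 6=28, EF_Task 7=27, EF_Task 8=14, EF_Task 9=19) = 28; EF_Task 10 = 28+5 = 33
Expected project duration μ = 33 days. Critical path: Task 3 → Task 5 → Task 6 → Task 10.

33 days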